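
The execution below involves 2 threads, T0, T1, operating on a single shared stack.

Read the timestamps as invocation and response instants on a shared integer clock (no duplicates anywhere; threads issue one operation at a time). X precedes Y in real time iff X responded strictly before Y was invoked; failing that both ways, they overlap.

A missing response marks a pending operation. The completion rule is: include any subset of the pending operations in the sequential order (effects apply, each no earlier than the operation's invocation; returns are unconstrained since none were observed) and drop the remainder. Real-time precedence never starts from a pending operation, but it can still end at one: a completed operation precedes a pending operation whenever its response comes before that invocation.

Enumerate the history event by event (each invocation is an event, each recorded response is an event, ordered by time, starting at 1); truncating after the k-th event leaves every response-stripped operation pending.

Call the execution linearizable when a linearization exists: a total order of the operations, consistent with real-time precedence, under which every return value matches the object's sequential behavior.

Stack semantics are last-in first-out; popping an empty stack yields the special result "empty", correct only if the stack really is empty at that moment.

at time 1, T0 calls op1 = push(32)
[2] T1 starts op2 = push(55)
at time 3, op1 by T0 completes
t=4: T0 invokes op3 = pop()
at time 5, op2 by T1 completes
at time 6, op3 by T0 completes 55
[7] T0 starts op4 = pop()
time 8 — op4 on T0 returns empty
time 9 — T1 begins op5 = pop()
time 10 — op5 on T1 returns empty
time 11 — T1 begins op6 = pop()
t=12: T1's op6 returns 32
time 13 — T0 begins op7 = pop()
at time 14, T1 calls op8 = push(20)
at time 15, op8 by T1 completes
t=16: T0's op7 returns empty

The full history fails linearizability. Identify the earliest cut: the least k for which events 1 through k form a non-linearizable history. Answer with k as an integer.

8

a valid linearization of events 1..7 exists, for instance op1, op2, op3:
step 1: op1 push(32) — stack <32>
step 2: op2 push(55) — stack <32,55>
step 3: op3 pop() → 55 — stack <32>
at event 8 (op4's time-8 response) nothing linearizes any more
sample order op1, op2, op3, op4 stalls at step 4 — op4 pop() → empty has no legal effect
sample order op1, op3, op2, op4 stalls at step 2 — op3 pop() → 55 has no legal effect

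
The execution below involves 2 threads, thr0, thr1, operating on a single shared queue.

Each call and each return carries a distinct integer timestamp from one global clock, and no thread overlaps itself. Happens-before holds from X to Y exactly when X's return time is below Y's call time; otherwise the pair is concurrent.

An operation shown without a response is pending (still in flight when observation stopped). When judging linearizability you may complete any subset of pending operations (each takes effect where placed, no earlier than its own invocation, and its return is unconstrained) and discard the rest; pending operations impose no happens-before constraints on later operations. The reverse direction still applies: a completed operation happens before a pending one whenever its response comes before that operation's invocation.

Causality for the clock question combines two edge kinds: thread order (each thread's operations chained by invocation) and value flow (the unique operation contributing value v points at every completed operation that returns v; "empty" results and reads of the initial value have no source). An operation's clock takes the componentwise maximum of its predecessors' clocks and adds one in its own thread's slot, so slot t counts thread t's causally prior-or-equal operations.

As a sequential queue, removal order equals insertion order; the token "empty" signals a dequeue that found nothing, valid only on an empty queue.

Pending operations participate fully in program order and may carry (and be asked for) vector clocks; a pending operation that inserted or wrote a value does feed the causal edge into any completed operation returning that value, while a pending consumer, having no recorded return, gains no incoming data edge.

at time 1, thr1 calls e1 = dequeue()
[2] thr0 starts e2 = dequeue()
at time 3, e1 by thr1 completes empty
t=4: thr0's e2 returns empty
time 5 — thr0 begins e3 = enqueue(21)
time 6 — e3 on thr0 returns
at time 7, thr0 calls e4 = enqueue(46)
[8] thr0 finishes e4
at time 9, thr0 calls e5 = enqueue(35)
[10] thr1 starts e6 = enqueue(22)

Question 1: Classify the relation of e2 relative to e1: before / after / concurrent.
Answer: concurrent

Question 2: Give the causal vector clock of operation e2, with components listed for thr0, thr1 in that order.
Answer: (1, 0)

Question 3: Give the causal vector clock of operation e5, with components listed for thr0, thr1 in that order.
Answer: (4, 0)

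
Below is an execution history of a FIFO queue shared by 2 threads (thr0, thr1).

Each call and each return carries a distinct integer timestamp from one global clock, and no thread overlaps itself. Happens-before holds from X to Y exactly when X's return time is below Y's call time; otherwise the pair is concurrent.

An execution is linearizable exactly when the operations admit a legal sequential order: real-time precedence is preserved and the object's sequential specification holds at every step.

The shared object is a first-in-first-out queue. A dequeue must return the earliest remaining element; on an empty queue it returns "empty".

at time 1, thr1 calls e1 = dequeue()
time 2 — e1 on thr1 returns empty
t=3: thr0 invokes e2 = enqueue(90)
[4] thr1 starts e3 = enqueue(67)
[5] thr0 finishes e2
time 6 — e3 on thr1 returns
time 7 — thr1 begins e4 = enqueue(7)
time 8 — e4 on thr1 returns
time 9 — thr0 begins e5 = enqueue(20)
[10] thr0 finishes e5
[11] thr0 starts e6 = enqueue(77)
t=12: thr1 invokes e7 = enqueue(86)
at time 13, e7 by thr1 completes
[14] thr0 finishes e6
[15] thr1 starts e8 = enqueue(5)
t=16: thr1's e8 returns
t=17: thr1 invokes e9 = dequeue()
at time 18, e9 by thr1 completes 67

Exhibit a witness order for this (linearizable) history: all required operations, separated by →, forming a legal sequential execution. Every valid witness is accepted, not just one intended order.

e1 → e3 → e2 → e4 → e5 → e6 → e7 → e8 → e9

step 1: e1 dequeue() → empty — queue <>
step 2: e3 enqueue(67) — queue <67>
step 3: e2 enqueue(90) — queue <67,90>
step 4: e4 enqueue(7) — queue <67,90,7>
step 5: e5 enqueue(20) — queue <67,90,7,20>
step 6: e6 enqueue(77) — queue <67,90,7,20,77>
step 7: e7 enqueue(86) — queue <67,90,7,20,77,86>
step 8: e8 enqueue(5) — queue <67,90,7,20,77,86,5>
step 9: e9 dequeue() → 67 — queue <90,7,20,77,86,5>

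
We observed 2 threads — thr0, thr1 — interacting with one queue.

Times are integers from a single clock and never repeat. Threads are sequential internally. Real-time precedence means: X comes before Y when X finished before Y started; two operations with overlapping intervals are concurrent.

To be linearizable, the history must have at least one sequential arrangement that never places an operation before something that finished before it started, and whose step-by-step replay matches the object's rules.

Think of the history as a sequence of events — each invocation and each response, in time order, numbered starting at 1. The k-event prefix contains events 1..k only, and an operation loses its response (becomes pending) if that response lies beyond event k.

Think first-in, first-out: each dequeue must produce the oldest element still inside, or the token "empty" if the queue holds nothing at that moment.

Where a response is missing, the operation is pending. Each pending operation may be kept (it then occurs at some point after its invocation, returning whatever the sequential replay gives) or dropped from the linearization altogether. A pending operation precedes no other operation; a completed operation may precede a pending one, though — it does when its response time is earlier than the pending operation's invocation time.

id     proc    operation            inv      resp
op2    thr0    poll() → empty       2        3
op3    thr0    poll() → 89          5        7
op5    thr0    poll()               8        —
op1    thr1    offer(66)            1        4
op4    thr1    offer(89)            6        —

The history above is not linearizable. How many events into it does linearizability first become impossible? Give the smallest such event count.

7

events 1..6 are still linearizable — one witness is op2, op1:
1. op2 poll() → empty, leaving queue <>
2. op1 offer(66), leaving queue <66>
event 7 — op3's response, time 7 — after it, nothing linearizes
every completion of the 1 pending operation (op4) was checked; none linearizes
sample order op1, op2, op3 (pending dropped) stalls at step 2 — op2 poll() → empty has no legal effect
sample order op2, op1, op3 (pending dropped) stalls at step 3 — op3 poll() → 89 has no legal effect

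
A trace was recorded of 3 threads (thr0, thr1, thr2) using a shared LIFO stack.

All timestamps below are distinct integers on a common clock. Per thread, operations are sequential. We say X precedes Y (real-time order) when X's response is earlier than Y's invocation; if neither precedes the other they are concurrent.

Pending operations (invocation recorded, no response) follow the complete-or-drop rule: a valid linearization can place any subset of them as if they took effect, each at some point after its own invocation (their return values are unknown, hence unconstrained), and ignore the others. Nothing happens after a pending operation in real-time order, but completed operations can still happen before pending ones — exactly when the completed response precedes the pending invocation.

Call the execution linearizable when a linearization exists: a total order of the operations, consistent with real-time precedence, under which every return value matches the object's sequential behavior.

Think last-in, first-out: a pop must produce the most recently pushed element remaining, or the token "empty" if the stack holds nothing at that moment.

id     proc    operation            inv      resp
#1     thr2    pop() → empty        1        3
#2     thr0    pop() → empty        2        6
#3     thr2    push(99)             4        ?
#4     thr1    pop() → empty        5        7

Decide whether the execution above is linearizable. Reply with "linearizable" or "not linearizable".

linearizable

one valid linearization: #1, #2, #4
after step 1 (#1 pop() → empty): stack <>
after step 2 (#2 pop() → empty): stack <>
after step 3 (#4 pop() → empty): stack <>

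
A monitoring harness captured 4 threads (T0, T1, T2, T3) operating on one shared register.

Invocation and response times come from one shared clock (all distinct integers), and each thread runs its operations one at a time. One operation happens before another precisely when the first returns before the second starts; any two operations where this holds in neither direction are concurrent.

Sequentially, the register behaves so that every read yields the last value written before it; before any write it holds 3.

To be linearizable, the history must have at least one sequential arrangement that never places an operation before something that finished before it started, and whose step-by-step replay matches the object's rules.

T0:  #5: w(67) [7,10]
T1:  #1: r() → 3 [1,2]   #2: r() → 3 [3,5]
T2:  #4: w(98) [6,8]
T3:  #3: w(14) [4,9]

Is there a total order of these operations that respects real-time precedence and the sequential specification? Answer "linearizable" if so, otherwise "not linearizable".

one valid linearization: #1, #2, #3, #4, #5
1. #1 r() → 3, leaving value 3
2. #2 r() → 3, leaving value 3
3. #3 w(14), leaving value 14
4. #4 w(98), leaving value 98
5. #5 w(67), leaving value 67

linearizable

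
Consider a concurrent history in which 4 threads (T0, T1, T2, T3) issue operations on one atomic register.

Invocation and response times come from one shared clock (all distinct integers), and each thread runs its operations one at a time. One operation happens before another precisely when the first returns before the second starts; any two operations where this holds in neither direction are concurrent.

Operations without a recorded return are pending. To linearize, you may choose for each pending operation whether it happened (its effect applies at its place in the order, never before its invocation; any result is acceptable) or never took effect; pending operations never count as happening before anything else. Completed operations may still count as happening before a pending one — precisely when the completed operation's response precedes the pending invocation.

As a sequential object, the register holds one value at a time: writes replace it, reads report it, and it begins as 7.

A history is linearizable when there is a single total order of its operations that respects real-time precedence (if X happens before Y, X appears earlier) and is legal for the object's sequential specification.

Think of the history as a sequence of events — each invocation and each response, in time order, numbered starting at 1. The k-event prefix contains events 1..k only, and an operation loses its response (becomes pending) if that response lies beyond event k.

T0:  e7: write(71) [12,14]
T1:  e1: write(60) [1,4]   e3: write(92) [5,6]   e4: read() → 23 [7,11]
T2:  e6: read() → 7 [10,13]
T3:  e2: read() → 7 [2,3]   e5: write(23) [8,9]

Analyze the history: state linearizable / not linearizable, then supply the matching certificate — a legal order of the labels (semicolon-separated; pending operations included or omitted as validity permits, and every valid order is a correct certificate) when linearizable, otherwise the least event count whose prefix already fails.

not linearizable — minimal violating prefix: 13 events

events 1..12 are fine; event 13 — the response of e6 at time 13 — makes the prefix non-linearizable
real-time-consistent orders of the 6 completed operations: 6 — all fail the atomic register replay
completion choices over the 1 pending operation (e7) were checked; none helps
e.g. e1, e2, e3, e4, e5, e6 (pending dropped): illegal at step 2, since e2 read() → 7 cannot apply there
e.g. e1, e2, e3, e5, e4, e6 (pending dropped): illegal at step 2, since e2 read() → 7 cannot apply there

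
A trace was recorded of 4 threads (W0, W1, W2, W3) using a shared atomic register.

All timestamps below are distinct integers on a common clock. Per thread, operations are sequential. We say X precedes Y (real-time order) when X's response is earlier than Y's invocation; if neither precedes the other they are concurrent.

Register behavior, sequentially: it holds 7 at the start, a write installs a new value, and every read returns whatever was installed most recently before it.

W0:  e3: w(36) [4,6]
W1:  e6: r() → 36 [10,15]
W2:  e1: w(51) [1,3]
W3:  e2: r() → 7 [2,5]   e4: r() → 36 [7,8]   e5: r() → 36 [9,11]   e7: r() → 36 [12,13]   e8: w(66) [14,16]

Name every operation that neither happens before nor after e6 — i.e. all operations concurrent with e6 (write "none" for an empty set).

e5, e7, e8

e6 spans [10,15]; an op avoiding the whole window 10..15 is ordered, any other is concurrent
e1 [1,3]: before
e2 [2,5]: before
e3 [4,6]: before
e4 [7,8]: before
e5 [9,11]: concurrent
e7 [12,13]: concurrent
e8 [14,16]: concurrent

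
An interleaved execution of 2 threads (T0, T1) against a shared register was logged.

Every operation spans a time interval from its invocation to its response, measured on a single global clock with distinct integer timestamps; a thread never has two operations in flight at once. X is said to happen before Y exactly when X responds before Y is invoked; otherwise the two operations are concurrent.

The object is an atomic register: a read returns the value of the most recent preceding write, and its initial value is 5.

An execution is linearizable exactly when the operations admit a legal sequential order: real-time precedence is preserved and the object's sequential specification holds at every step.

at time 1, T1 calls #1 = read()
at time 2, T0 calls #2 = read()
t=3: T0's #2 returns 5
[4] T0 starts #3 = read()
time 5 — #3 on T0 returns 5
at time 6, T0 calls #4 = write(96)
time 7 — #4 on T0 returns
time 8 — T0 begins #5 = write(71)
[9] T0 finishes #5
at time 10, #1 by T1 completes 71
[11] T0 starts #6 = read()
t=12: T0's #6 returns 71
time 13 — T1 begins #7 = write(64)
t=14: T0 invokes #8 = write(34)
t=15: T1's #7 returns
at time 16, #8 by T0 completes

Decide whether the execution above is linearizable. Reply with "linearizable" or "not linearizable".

witness order: #2, #3, #4, #5, #1, #6, #7, #8
1. #2 read() → 5, leaving value 5
2. #3 read() → 5, leaving value 5
3. #4 write(96), leaving value 96
4. #5 write(71), leaving value 71
5. #1 read() → 71, leaving value 71
6. #6 read() → 71, leaving value 71
7. #7 write(64), leaving value 64
8. #8 write(34), leaving value 34

linearizable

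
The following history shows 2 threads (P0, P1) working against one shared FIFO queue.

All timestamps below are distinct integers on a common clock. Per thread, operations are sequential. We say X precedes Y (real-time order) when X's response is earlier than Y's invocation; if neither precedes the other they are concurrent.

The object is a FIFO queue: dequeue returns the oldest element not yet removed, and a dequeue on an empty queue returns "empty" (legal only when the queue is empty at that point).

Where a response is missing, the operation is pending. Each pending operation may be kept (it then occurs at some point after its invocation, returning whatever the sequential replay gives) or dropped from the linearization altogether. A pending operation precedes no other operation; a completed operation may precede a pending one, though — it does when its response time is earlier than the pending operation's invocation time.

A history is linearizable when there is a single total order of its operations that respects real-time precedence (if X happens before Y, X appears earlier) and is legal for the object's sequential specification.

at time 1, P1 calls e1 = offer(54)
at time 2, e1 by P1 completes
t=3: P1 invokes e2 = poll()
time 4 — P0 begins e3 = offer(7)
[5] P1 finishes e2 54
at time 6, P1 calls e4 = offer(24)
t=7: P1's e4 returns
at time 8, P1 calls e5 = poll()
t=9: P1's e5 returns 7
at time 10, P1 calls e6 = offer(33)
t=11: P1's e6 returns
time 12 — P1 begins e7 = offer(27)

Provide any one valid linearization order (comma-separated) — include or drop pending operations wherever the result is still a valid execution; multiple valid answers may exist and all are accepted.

e1, e2, e3, e4, e5, e6

step 1: e1 offer(54) — queue <54>
step 2: e2 poll() → 54 — queue <>
step 3: e3 offer(7) (pending, included) — queue <7>
step 4: e4 offer(24) — queue <7,24>
step 5: e5 poll() → 7 — queue <24>
step 6: e6 offer(33) — queue <24,33>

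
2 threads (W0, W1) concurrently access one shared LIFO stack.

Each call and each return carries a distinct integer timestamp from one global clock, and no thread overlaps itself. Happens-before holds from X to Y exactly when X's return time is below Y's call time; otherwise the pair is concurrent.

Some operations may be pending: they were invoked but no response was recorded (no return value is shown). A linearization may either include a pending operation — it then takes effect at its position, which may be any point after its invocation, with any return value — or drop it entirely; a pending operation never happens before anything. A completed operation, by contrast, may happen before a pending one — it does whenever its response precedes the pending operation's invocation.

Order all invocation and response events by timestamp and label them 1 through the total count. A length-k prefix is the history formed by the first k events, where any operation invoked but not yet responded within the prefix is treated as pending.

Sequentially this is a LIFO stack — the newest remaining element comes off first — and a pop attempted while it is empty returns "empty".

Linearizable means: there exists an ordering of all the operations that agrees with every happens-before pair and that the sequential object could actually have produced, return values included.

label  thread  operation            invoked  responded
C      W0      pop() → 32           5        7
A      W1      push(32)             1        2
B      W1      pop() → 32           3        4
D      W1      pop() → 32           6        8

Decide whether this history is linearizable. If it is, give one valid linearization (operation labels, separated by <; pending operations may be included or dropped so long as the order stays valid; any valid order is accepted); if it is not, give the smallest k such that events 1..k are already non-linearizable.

cut after 6 events: linearizable; cut after 7 events (C responds, time 7): not linearizable
the sole real-time-consistent order of 3 completed operations fails the LIFO stack replay
include/drop combinations of the 1 pending operation (D) were all tried; none helps
e.g. A, B, C (pending dropped): illegal at step 3, since C pop() → 32 cannot apply there

not linearizable — minimal violating prefix: 7 events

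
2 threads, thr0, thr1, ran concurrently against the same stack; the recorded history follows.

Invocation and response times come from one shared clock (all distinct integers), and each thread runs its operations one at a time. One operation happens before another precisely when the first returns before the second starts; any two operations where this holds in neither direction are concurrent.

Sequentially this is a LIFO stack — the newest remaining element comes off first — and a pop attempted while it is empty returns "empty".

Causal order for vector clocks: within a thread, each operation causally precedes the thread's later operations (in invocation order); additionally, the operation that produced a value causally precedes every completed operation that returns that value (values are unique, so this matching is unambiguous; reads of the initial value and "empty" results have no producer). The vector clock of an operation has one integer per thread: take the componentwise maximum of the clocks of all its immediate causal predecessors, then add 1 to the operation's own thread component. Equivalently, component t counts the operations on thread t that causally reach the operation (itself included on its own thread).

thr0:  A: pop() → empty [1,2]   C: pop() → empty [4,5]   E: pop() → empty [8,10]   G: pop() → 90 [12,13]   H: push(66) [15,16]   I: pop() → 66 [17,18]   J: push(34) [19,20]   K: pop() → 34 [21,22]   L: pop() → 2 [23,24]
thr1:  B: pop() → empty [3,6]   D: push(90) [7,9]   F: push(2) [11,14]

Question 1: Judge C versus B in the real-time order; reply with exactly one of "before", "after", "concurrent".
Answer: concurrent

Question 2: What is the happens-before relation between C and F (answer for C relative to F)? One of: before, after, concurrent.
Answer: before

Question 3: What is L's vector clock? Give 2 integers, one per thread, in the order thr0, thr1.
Answer: (9, 3)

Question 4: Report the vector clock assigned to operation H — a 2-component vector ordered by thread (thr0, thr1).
Answer: (5, 2)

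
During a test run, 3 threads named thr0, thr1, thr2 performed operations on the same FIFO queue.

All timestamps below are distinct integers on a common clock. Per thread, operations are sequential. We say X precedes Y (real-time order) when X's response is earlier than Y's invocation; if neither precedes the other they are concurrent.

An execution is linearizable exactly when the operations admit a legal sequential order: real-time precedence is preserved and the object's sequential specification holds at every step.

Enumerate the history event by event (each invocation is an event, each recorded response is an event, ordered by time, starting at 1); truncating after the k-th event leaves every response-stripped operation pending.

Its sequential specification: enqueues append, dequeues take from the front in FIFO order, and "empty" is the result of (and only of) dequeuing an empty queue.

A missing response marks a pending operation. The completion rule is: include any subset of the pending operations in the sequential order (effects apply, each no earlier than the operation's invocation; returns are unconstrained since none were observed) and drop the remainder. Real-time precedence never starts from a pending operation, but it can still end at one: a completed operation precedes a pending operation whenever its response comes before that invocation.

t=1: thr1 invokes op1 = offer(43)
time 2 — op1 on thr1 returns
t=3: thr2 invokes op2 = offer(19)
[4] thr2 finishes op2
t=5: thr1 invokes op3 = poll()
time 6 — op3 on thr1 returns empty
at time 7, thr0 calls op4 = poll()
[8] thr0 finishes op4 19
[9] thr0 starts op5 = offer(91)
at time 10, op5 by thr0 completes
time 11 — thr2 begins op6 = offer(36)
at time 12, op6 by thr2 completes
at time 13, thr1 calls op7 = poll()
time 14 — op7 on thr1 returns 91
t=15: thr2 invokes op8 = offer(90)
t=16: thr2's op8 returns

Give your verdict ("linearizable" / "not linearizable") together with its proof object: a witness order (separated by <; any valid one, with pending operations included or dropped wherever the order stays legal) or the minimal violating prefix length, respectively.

not linearizable — minimal violating prefix: 6 events

through event 5 a valid linearization exists; event 6 (op3 responding at time 6) ends that
the completed operations (3 total) allow one real-time order; the FIFO queue replay rejects it
one such order, op1, op2, op3, breaks at step 3 where op3 poll() → empty is illegal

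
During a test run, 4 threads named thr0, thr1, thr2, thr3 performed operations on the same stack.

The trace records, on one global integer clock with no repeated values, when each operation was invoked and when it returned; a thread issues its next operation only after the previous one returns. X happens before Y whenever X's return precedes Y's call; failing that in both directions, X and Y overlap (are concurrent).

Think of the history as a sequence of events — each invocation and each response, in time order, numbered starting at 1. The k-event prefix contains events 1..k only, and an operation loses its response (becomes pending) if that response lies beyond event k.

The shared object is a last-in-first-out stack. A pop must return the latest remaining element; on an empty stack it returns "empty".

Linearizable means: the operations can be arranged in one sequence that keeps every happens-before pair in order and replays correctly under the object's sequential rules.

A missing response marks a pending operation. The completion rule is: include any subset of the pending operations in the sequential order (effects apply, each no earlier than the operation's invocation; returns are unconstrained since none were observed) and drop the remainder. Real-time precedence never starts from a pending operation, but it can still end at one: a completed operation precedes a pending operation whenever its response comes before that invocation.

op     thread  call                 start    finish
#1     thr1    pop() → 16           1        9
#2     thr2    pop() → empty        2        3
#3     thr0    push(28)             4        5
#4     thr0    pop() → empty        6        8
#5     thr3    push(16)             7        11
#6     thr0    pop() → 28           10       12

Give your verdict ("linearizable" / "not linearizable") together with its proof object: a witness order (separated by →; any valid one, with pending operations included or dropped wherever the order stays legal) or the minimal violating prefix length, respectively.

not linearizable — minimal violating prefix: 9 events

already the first 9 events (up to #1's response at time 9) admit no linearization; the first 8 still do
4 completed operations, 4 real-time-consistent orders — every stack replay fails
every completion of the 1 pending operation (#5) was checked; none linearizes
take #1, #2, #3, #4 (pending dropped): step 1 already fails, because #1 pop() → 16 cannot occur there
take #2, #1, #3, #4 (pending dropped): step 2 already fails, because #1 pop() → 16 cannot occur there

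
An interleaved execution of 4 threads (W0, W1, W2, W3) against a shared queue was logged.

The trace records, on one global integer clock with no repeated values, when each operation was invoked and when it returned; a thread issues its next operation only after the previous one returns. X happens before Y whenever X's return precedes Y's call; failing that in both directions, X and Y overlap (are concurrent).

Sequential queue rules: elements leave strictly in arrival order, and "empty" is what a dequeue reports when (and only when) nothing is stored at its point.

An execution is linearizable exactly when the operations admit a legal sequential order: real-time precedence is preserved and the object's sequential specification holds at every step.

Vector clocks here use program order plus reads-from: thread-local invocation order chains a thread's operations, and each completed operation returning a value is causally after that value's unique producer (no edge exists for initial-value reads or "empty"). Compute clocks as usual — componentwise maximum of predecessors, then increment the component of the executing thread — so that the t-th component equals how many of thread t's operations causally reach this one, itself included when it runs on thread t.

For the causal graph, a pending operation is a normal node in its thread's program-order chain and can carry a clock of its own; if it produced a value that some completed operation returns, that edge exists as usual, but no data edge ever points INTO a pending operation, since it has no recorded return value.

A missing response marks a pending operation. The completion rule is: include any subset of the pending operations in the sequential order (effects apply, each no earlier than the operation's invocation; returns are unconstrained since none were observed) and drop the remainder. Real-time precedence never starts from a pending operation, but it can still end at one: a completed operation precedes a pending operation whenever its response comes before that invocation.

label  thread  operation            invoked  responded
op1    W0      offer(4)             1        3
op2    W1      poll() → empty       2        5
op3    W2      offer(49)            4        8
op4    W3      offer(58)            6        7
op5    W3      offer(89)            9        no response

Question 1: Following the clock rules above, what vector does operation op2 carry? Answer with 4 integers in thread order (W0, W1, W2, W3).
(0, 1, 0, 0)

invoked at 6, op4 has no predecessors; its own W3 bump gives (0, 0, 0, 1)
invoked at 4, op3 has no predecessors; its own W2 bump gives (0, 0, 1, 0)
invoked at 2, op2 has no predecessors; its own W1 bump gives (0, 1, 0, 0)
invoked at 1, op1 has no predecessors; its own W0 bump gives (1, 0, 0, 0)
merge at op5 (invoked 9): VC(op4)=(0, 0, 0, 1), own-thread bump on W3 → (0, 0, 0, 2)
target: VC(op2) = (0, 1, 0, 0)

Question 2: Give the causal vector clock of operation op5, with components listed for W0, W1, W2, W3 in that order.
(0, 0, 0, 2)

root op op4, invoked 6: fresh clock plus W3's own tick → (0, 0, 0, 1)
root op op3, invoked 4: fresh clock plus W2's own tick → (0, 0, 1, 0)
root op op2, invoked 2: fresh clock plus W1's own tick → (0, 1, 0, 0)
root op op1, invoked 1: fresh clock plus W0's own tick → (1, 0, 0, 0)
op5 (invocation 9): componentwise max over VC(op4)=(0, 0, 0, 1), +1 at W3, giving (0, 0, 0, 2)
target: VC(op5) = (0, 0, 0, 2)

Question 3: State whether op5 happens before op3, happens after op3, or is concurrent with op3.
after

op5 spans [9,…), op3 spans [4,8]
resp(op3)=8 < inv(op5)=9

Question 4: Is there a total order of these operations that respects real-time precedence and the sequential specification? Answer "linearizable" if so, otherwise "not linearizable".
linearizable

witness order: op2, op1, op3, op4
step 1: op2 poll() → empty — queue <>
step 2: op1 offer(4) — queue <4>
step 3: op3 offer(49) — queue <4,49>
step 4: op4 offer(58) — queue <4,49,58>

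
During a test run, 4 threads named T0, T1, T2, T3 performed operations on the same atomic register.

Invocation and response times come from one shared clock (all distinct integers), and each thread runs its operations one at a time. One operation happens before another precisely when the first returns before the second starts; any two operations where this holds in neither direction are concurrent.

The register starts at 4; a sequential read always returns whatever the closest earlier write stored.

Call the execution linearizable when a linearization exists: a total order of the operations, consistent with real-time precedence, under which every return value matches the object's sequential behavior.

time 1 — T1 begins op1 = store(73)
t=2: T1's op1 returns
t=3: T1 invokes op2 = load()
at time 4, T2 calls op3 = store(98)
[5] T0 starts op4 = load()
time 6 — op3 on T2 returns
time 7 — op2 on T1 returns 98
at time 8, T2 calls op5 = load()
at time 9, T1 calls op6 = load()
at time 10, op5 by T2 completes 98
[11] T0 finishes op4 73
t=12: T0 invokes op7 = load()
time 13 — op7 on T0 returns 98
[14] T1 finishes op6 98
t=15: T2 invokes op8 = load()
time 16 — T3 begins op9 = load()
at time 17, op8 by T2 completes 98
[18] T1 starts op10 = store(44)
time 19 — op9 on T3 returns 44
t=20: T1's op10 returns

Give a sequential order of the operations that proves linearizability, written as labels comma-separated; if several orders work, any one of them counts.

op1, op4, op3, op2, op5, op6, op7, op8, op10, op9

1. op1 store(73), leaving value 73
2. op4 load() → 73, leaving value 73
3. op3 store(98), leaving value 98
4. op2 load() → 98, leaving value 98
5. op5 load() → 98, leaving value 98
6. op6 load() → 98, leaving value 98
7. op7 load() → 98, leaving value 98
8. op8 load() → 98, leaving value 98
9. op10 store(44), leaving value 44
10. op9 load() → 44, leaving value 44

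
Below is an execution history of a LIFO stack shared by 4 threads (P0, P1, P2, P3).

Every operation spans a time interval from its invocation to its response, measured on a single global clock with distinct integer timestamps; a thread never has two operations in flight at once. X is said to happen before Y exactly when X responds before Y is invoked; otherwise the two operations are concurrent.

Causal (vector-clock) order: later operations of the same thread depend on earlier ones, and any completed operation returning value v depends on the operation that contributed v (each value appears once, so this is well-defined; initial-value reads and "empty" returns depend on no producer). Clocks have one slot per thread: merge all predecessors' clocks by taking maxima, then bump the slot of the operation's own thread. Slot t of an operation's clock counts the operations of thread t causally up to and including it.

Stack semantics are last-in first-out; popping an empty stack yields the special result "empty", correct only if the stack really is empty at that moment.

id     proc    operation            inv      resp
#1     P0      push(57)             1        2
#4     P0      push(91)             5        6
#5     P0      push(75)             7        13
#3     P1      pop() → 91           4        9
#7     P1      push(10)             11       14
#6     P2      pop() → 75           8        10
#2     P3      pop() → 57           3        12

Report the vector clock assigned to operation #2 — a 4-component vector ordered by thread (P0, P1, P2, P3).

(1, 0, 0, 1)

#1, invoked 1, has no incoming edges; only P0's bump applies → (1, 0, 0, 0)
#2, invoked 3, takes VC(#1)=(1, 0, 0, 0) under max, adds 1 for P3 → (1, 0, 0, 1)
#4, invoked 5, takes VC(#1)=(1, 0, 0, 0) under max, adds 1 for P0 → (2, 0, 0, 0)
#3, invoked 4, takes VC(#4)=(2, 0, 0, 0) under max, adds 1 for P1 → (2, 1, 0, 0)
#5, invoked 7, takes VC(#4)=(2, 0, 0, 0) under max, adds 1 for P0 → (3, 0, 0, 0)
#7, invoked 11, takes VC(#3)=(2, 1, 0, 0) under max, adds 1 for P1 → (2, 2, 0, 0)
#6, invoked 8, takes VC(#5)=(3, 0, 0, 0) under max, adds 1 for P2 → (3, 0, 1, 0)
target: VC(#2) = (1, 0, 0, 1)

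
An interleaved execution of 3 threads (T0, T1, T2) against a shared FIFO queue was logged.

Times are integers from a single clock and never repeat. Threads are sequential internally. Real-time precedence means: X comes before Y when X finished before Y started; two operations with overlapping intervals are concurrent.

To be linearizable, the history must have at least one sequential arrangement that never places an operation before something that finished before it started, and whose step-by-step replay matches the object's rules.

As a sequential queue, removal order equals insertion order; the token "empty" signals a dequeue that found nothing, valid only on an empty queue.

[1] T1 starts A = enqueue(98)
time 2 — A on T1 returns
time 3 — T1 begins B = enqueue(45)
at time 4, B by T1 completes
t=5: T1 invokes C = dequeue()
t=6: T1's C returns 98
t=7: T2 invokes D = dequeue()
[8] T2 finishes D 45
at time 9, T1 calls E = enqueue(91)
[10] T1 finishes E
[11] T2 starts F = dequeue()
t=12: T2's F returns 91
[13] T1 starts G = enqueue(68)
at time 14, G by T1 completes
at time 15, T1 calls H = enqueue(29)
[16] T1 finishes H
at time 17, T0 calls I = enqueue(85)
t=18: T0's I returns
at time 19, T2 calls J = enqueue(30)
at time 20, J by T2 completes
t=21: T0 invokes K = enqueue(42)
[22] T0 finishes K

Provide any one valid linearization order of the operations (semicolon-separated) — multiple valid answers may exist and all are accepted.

1. A enqueue(98), leaving queue <98>
2. B enqueue(45), leaving queue <98,45>
3. C dequeue() → 98, leaving queue <45>
4. D dequeue() → 45, leaving queue <>
5. E enqueue(91), leaving queue <91>
6. F dequeue() → 91, leaving queue <>
7. G enqueue(68), leaving queue <68>
8. H enqueue(29), leaving queue <68,29>
9. I enqueue(85), leaving queue <68,29,85>
10. J enqueue(30), leaving queue <68,29,85,30>
11. K enqueue(42), leaving queue <68,29,85,30,42>

A; B; C; D; E; F; G; H; I; J; K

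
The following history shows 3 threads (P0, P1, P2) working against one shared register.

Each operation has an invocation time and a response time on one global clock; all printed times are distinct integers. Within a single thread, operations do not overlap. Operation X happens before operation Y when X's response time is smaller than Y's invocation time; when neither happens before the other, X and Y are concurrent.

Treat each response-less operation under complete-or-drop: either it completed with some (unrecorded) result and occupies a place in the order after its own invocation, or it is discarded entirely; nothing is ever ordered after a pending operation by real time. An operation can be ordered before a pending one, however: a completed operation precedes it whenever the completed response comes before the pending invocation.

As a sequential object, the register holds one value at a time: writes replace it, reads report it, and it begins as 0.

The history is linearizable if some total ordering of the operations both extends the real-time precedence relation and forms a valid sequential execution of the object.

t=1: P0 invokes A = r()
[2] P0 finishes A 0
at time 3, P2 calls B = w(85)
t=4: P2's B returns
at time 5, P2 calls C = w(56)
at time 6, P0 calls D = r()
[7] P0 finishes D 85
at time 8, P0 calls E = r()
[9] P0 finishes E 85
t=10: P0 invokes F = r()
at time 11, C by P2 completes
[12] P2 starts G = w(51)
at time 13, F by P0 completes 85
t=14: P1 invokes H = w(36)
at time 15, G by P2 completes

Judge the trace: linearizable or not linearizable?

witness order: A, B, D, E, F, C, G
after step 1 (A r() → 0): value 0
after step 2 (B w(85)): value 85
after step 3 (D r() → 85): value 85
after step 4 (E r() → 85): value 85
after step 5 (F r() → 85): value 85
after step 6 (C w(56)): value 56
after step 7 (G w(51)): value 51

linearizable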